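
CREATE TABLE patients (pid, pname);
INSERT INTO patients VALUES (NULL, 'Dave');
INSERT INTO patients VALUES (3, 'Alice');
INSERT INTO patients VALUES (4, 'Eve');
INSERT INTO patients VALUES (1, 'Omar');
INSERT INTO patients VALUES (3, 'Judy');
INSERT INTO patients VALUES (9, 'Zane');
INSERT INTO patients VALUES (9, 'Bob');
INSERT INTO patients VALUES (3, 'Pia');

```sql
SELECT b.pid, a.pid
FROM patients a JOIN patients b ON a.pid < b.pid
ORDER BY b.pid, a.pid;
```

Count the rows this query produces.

17

INNER JOIN keeps only pairs where the ON condition holds.
Matching on a.pid < b.pid. A NULL in a compared column never satisfies the condition.
- pid=NULL: no matching b row, dropped.
- pid=3: 3 matching b row(s), so 3 row(s) emitted.
- pid=4: 2 matching b row(s), so 2 row(s) emitted.
- pid=1: 6 matching b row(s), so 6 row(s) emitted.
- pid=3: 3 matching b row(s), so 3 row(s) emitted.
- pid=9: no matching b row, dropped.
- pid=9: no matching b row, dropped.
- pid=3: 3 matching b row(s), so 3 row(s) emitted.
Total: 17 rows.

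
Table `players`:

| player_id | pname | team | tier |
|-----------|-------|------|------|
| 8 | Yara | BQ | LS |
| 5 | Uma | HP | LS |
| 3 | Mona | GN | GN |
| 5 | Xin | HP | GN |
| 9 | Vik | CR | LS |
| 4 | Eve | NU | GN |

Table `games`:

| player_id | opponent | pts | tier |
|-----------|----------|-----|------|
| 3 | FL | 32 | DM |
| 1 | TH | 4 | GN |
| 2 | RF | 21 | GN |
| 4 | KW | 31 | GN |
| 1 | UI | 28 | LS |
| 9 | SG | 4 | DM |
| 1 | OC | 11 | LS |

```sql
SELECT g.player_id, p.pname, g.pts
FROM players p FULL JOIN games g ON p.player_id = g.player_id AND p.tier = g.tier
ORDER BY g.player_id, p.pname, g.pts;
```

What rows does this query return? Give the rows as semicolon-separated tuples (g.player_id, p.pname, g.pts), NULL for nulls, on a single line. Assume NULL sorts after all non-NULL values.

(1, NULL, 4); (1, NULL, 11); (1, NULL, 28); (2, NULL, 21); (3, NULL, 32); (4, Eve, 31); (9, NULL, 4); (NULL, Mona, NULL); (NULL, Uma, NULL); (NULL, Vik, NULL); (NULL, Xin, NULL); (NULL, Yara, NULL)

FULL OUTER JOIN keeps every row from both sides; unmatched rows get NULL for the other side's columns.
Matching on p.player_id = g.player_id AND p.tier = g.tier.
Matched pairs: 1; unmatched p rows kept: 5; unmatched g rows kept: 6.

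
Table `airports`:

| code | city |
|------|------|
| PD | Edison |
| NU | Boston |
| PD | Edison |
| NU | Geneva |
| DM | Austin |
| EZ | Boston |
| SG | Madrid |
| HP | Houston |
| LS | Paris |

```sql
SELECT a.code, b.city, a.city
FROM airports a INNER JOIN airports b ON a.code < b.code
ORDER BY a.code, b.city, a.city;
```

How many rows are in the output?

INNER JOIN keeps only pairs where the ON condition holds.
Matching on a.code < b.code.
- code=PD: 1 matching b row(s), so 1 row(s) emitted.
- code=NU: 3 matching b row(s), so 3 row(s) emitted.
- code=PD: 1 matching b row(s), so 1 row(s) emitted.
- code=NU: 3 matching b row(s), so 3 row(s) emitted.
- code=DM: 8 matching b row(s), so 8 row(s) emitted.
- code=EZ: 7 matching b row(s), so 7 row(s) emitted.
- code=SG: no matching b row, dropped.
- code=HP: 6 matching b row(s), so 6 row(s) emitted.
- code=LS: 5 matching b row(s), so 5 row(s) emitted.
Total: 34 rows.

34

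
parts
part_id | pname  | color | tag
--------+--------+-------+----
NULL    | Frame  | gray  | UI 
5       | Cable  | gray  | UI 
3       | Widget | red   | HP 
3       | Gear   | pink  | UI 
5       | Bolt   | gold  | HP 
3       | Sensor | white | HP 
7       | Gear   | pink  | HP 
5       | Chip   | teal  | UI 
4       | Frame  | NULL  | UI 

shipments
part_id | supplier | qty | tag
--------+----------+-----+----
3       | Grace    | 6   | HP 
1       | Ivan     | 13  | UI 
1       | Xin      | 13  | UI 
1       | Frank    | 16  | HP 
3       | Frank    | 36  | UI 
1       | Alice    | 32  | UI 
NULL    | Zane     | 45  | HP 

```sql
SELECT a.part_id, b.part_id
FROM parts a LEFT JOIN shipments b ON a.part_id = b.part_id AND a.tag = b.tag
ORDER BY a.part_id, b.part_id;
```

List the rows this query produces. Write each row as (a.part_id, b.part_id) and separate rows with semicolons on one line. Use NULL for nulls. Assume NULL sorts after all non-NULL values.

LEFT JOIN keeps every row from `parts`; unmatched rows get NULL for `shipments`'s columns.
Matching on a.part_id = b.part_id AND a.tag = b.tag. A NULL in a compared column never satisfies the condition.
Matched pairs: 3; unmatched a rows kept: 6.

(3, 3); (3, 3); (3, 3); (4, NULL); (5, NULL); (5, NULL); (5, NULL); (7, NULL); (NULL, NULL)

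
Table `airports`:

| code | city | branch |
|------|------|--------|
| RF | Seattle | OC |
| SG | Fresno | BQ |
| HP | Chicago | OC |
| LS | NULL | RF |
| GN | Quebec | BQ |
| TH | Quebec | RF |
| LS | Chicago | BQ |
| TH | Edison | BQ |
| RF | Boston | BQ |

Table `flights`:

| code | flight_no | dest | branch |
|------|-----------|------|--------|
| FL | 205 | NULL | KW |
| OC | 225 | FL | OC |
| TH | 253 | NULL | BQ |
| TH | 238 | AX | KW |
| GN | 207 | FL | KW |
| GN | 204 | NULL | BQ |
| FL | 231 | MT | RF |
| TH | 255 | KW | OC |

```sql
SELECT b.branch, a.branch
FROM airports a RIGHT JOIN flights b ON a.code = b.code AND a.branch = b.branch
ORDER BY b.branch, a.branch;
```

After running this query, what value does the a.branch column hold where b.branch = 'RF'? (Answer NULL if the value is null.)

NULL

RIGHT JOIN keeps every row from `flights`; unmatched rows get NULL for `airports`'s columns.
Matching on a.code = b.code AND a.branch = b.branch.
- a[0] code=RF, branch=OC → no match.
- a[1] code=SG, branch=BQ → no match.
- a[2] code=HP, branch=OC → no match.
- a[3] code=LS, branch=RF → no match.
- a[4] code=GN, branch=BQ → 1 match(es) in b → 1 row(s).
- a[5] code=TH, branch=RF → no match.
- a[6] code=LS, branch=BQ → no match.
- a[7] code=TH, branch=BQ → 1 match(es) in b → 1 row(s).
- a[8] code=RF, branch=BQ → no match.
- 6 row(s) from b found no a partner → padded with NULL.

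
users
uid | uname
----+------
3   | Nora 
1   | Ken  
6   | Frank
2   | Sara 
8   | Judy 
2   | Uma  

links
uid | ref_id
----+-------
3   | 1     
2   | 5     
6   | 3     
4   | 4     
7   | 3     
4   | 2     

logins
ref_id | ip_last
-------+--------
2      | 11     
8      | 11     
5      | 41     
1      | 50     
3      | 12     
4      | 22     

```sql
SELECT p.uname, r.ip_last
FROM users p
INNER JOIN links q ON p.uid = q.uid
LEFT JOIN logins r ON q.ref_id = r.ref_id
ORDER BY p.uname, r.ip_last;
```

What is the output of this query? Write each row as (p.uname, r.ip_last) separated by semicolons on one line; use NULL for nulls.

Step 1 — p INNER JOIN q on uid → 4 row(s).
Then LEFT JOIN `logins r` on ref_id: each of those 4 rows is kept; rows whose q.ref_id has no match in r get NULL for r's columns.

(Frank, 12); (Nora, 50); (Sara, 41); (Uma, 41)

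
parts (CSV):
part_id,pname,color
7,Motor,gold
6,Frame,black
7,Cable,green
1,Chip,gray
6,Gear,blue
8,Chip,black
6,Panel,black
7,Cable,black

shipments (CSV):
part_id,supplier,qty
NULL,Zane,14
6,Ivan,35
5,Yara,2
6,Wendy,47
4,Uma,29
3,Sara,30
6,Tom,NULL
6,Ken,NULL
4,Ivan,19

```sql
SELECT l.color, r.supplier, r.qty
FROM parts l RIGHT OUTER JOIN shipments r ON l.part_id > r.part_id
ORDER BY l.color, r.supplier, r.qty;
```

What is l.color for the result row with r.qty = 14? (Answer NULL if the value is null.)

RIGHT JOIN keeps every row from `shipments`; unmatched rows get NULL for `parts`'s columns.
Matching on l.part_id > r.part_id. A NULL in a compared column never satisfies the condition.
- l[0] part_id=7 → 8 match(es) in r → 8 row(s).
- l[1] part_id=6 → 4 match(es) in r → 4 row(s).
- l[2] part_id=7 → 8 match(es) in r → 8 row(s).
- l[3] part_id=1 → no match.
- l[4] part_id=6 → 4 match(es) in r → 4 row(s).
- l[5] part_id=8 → 8 match(es) in r → 8 row(s).
- l[6] part_id=6 → 4 match(es) in r → 4 row(s).
- l[7] part_id=7 → 8 match(es) in r → 8 row(s).
- 1 row(s) from r found no l partner → padded with NULL.

NULL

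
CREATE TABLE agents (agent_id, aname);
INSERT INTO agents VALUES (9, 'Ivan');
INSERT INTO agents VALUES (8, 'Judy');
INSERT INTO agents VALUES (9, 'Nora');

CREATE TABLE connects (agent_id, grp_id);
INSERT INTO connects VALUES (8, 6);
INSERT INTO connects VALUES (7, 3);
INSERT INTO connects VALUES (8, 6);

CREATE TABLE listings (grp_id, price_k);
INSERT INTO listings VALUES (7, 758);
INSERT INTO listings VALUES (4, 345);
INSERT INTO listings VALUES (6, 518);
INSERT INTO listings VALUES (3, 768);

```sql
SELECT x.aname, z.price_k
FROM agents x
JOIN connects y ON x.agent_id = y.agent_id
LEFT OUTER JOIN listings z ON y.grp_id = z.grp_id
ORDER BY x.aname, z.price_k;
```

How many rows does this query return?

2

Joins associate left-to-right: agents INNER JOIN connects on agent_id gives 2 intermediate row(s).
Then LEFT JOIN `listings z` on grp_id: each of those 2 rows is kept; rows whose y.grp_id has no match in z get NULL for z's columns.
Result: 2 row(s).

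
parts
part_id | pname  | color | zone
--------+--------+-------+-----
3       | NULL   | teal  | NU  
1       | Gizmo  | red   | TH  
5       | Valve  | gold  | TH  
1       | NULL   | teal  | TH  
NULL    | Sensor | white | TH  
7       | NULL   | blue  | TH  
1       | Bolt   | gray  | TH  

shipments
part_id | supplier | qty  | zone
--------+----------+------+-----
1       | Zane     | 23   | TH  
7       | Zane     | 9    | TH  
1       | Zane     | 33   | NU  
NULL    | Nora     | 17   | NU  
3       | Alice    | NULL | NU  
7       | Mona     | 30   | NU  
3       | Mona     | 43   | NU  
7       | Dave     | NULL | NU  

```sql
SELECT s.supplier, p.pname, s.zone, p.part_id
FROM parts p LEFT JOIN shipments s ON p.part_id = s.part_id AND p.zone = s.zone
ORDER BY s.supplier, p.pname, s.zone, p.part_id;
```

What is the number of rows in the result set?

LEFT JOIN keeps every row from `parts`; unmatched rows get NULL for `shipments`'s columns.
Matching on p.part_id = s.part_id AND p.zone = s.zone. A NULL in a compared column never satisfies the condition.
- p (part_id=3, zone=NU) pairs with 2 row(s) of s.
- p (part_id=1, zone=TH) pairs with 1 row(s) of s.
- p (part_id=5, zone=TH) has no partner → padded with NULL.
- p (part_id=1, zone=TH) pairs with 1 row(s) of s.
- p (part_id=NULL, zone=TH) has no partner → padded with NULL.
- p (part_id=7, zone=TH) pairs with 1 row(s) of s.
- p (part_id=1, zone=TH) pairs with 1 row(s) of s.
Total: 6 matched + 2 padded = 8 rows.

8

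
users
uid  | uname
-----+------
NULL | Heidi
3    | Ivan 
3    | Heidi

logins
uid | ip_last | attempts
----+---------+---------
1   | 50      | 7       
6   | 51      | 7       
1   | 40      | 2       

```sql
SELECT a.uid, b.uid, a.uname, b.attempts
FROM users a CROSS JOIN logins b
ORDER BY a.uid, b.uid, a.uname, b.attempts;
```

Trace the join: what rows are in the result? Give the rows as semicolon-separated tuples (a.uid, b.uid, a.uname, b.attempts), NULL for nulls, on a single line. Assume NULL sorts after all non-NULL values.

CROSS JOIN pairs every row of `users` with every row of `logins`: 3 × 3 = 9 rows.
After projecting and ordering:
a.uid | b.uid | a.uname | b.attempts
3 | 1 | Heidi | 2
3 | 1 | Heidi | 7
3 | 1 | Ivan | 2
3 | 1 | Ivan | 7
3 | 6 | Heidi | 7
3 | 6 | Ivan | 7
NULL | 1 | Heidi | 2
NULL | 1 | Heidi | 7
NULL | 6 | Heidi | 7

(3, 1, Heidi, 2); (3, 1, Heidi, 7); (3, 1, Ivan, 2); (3, 1, Ivan, 7); (3, 6, Heidi, 7); (3, 6, Ivan, 7); (NULL, 1, Heidi, 2); (NULL, 1, Heidi, 7); (NULL, 6, Heidi, 7)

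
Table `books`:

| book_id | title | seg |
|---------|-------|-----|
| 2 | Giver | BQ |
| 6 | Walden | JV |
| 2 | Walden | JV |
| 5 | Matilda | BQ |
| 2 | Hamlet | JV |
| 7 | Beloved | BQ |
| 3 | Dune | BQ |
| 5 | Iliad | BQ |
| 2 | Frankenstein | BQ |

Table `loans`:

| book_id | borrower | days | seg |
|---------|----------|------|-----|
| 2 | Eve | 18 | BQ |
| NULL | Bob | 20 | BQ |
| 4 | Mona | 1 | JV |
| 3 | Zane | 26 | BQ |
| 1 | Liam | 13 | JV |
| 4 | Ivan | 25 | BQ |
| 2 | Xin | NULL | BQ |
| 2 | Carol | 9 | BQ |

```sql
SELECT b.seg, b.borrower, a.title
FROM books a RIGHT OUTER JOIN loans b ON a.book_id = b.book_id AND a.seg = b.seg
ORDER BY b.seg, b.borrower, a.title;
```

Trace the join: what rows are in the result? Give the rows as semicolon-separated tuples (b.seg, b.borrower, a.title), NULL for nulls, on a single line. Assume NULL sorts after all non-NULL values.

RIGHT JOIN keeps every row from `loans`; unmatched rows get NULL for `books`'s columns.
Matching on a.book_id = b.book_id AND a.seg = b.seg. A NULL in a compared column never satisfies the condition.
- a (book_id=2, seg=BQ) pairs with 3 row(s) of b.
- a (book_id=6, seg=JV) has no partner in b.
- a (book_id=2, seg=JV) has no partner in b.
- a (book_id=5, seg=BQ) has no partner in b.
- a (book_id=2, seg=JV) has no partner in b.
- a (book_id=7, seg=BQ) has no partner in b.
- a (book_id=3, seg=BQ) pairs with 1 row(s) of b.
- a (book_id=5, seg=BQ) has no partner in b.
- a (book_id=2, seg=BQ) pairs with 3 row(s) of b.
- 4 b row(s) had no a match → kept, a columns NULL.

(BQ, Bob, NULL); (BQ, Carol, Frankenstein); (BQ, Carol, Giver); (BQ, Eve, Frankenstein); (BQ, Eve, Giver); (BQ, Ivan, NULL); (BQ, Xin, Frankenstein); (BQ, Xin, Giver); (BQ, Zane, Dune); (JV, Liam, NULL); (JV, Mona, NULL)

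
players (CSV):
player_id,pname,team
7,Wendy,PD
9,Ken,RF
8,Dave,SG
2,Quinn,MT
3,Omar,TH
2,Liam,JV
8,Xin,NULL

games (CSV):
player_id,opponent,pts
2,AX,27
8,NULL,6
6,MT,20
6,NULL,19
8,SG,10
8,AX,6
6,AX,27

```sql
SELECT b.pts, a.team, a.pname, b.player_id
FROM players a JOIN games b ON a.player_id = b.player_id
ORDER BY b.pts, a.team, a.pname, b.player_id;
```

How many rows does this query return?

INNER JOIN keeps only pairs where the ON condition holds.
Matching on a.player_id = b.player_id.
- a row (player_id=7): no match → dropped.
- a row (player_id=9): no match → dropped.
- a row (player_id=8): matches 3 b row(s) → 3 output row(s).
- a row (player_id=2): matches 1 b row(s) → 1 output row(s).
- a row (player_id=3): no match → dropped.
- a row (player_id=2): matches 1 b row(s) → 1 output row(s).
- a row (player_id=8): matches 3 b row(s) → 3 output row(s).
Total: 8 rows.

8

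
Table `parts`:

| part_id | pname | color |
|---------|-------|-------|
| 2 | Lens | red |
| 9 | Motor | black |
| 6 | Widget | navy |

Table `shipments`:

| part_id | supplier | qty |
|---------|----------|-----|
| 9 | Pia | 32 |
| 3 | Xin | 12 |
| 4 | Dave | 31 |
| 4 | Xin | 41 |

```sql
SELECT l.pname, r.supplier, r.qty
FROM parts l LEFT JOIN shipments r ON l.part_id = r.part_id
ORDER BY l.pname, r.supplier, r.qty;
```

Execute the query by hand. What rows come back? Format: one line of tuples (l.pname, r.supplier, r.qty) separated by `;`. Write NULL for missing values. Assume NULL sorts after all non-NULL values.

LEFT JOIN keeps every row from `parts`; unmatched rows get NULL for `shipments`'s columns.
Matching on l.part_id = r.part_id.
- l row (part_id=2): no match → kept, r columns NULL.
- l row (part_id=9): matches 1 r row(s) → 1 output row(s).
- l row (part_id=6): no match → kept, r columns NULL.
After projecting and ordering:
l.pname | r.supplier | r.qty
Lens | NULL | NULL
Motor | Pia | 32
Widget | NULL | NULL

(Lens, NULL, NULL); (Motor, Pia, 32); (Widget, NULL, NULL)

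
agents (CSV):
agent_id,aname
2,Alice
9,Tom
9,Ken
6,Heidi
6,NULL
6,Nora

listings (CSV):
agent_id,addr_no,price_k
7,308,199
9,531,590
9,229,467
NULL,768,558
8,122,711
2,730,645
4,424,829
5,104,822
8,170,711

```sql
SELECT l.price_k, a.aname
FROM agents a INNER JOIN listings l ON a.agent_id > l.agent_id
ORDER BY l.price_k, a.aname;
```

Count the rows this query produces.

INNER JOIN keeps only pairs where the ON condition holds.
Matching on a.agent_id > l.agent_id. A NULL in a compared column never satisfies the condition.
Matched pairs: 21.
Total: 21 rows.

21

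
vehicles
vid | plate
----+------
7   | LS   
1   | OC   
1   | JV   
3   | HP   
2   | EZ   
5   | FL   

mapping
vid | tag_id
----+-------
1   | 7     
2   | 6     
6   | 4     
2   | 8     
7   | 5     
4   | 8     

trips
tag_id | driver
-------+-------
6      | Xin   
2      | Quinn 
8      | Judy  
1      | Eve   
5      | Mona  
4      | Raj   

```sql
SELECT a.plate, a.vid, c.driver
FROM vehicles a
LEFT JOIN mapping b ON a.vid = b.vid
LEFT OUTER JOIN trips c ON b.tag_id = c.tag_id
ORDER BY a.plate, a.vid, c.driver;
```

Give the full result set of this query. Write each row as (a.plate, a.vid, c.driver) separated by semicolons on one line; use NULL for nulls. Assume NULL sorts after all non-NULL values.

(EZ, 2, Judy); (EZ, 2, Xin); (FL, 5, NULL); (HP, 3, NULL); (JV, 1, NULL); (LS, 7, Mona); (OC, 1, NULL)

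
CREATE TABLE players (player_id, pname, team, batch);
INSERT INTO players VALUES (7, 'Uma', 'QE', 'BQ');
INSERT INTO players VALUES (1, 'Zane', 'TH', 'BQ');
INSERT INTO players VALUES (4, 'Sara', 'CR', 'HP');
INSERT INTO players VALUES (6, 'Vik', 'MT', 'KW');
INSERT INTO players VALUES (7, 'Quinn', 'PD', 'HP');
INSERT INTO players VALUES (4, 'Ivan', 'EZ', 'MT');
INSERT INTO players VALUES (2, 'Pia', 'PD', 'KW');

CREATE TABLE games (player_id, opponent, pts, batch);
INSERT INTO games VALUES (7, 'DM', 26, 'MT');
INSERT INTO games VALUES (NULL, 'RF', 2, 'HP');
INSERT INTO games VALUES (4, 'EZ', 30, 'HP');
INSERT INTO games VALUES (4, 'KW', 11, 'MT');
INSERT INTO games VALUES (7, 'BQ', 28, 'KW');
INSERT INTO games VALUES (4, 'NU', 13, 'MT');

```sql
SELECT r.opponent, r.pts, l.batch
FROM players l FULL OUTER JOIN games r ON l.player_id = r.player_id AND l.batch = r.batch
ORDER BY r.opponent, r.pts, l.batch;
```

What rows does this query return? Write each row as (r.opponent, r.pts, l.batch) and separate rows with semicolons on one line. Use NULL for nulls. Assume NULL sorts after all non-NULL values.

(BQ, 28, NULL); (DM, 26, NULL); (EZ, 30, HP); (KW, 11, MT); (NU, 13, MT); (RF, 2, NULL); (NULL, NULL, BQ); (NULL, NULL, BQ); (NULL, NULL, HP); (NULL, NULL, KW); (NULL, NULL, KW)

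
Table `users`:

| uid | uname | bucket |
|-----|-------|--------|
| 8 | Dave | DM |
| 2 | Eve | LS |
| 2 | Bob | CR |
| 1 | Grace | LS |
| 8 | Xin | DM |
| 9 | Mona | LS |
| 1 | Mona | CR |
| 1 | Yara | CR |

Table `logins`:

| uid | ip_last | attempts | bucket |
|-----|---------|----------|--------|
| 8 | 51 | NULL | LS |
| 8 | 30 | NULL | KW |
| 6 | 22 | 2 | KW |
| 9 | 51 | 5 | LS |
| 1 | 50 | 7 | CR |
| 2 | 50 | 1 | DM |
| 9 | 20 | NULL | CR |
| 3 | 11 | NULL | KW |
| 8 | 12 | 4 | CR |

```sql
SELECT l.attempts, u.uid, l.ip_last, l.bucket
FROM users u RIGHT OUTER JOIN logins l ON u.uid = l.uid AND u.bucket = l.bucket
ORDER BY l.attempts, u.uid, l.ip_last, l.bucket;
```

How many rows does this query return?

RIGHT JOIN keeps every row from `logins`; unmatched rows get NULL for `users`'s columns.
Matching on u.uid = l.uid AND u.bucket = l.bucket.
- u[0] uid=8, bucket=DM → no match.
- u[1] uid=2, bucket=LS → no match.
- u[2] uid=2, bucket=CR → no match.
- u[3] uid=1, bucket=LS → no match.
- u[4] uid=8, bucket=DM → no match.
- u[5] uid=9, bucket=LS → 1 match(es) in l → 1 row(s).
- u[6] uid=1, bucket=CR → 1 match(es) in l → 1 row(s).
- u[7] uid=1, bucket=CR → 1 match(es) in l → 1 row(s).
- 7 l row(s) had no u match → kept, u columns NULL.
Total: 3 matched + 7 padded = 10 rows.

10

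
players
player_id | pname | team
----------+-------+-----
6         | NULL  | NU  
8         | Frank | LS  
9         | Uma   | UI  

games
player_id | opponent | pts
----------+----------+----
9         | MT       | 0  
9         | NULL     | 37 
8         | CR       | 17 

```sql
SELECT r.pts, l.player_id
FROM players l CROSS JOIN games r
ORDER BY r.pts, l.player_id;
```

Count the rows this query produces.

CROSS JOIN pairs every row of `players` with every row of `games`: 3 × 3 = 9 rows.

9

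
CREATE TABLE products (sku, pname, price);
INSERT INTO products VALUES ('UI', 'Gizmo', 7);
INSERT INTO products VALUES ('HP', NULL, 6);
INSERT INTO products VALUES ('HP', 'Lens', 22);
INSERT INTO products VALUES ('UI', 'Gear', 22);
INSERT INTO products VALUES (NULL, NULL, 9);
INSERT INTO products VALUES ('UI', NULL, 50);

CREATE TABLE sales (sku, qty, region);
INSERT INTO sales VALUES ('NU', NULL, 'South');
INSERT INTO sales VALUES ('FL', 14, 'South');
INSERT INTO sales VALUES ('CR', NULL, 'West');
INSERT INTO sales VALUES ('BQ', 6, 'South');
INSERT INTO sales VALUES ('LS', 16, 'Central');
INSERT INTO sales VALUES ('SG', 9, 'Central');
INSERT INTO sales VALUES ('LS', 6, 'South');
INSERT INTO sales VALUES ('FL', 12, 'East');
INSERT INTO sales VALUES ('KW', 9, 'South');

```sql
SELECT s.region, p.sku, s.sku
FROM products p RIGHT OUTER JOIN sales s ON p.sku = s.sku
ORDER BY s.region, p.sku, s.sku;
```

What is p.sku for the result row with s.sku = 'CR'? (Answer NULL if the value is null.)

NULL

RIGHT JOIN keeps every row from `sales`; unmatched rows get NULL for `products`'s columns.
Matching on p.sku = s.sku. A NULL in a compared column never satisfies the condition.
Matched pairs: 0; unmatched s rows kept: 9.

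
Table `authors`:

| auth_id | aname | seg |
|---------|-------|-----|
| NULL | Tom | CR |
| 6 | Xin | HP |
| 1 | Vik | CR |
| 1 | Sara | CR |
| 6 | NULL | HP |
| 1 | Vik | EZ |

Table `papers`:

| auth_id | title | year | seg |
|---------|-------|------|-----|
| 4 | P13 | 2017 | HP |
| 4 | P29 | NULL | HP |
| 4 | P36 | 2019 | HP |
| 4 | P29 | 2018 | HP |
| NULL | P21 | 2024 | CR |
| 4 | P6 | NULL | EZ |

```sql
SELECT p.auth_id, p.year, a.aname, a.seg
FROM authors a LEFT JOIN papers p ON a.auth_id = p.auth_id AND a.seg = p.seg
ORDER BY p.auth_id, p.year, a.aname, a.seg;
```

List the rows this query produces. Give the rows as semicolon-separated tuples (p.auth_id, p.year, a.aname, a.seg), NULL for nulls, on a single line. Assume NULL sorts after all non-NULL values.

LEFT JOIN keeps every row from `authors`; unmatched rows get NULL for `papers`'s columns.
Matching on a.auth_id = p.auth_id AND a.seg = p.seg. A NULL in a compared column never satisfies the condition.
- auth_id=NULL, seg=CR: no p row matches, row kept with p columns NULL.
- auth_id=6, seg=HP: no p row matches, row kept with p columns NULL.
- auth_id=1, seg=CR: no p row matches, row kept with p columns NULL.
- auth_id=1, seg=CR: no p row matches, row kept with p columns NULL.
- auth_id=6, seg=HP: no p row matches, row kept with p columns NULL.
- auth_id=1, seg=EZ: no p row matches, row kept with p columns NULL.
After projecting and ordering:
p.auth_id | p.year | a.aname | a.seg
NULL | NULL | Sara | CR
NULL | NULL | Tom | CR
NULL | NULL | Vik | CR
NULL | NULL | Vik | EZ
NULL | NULL | Xin | HP
NULL | NULL | NULL | HP

(NULL, NULL, Sara, CR); (NULL, NULL, Tom, CR); (NULL, NULL, Vik, CR); (NULL, NULL, Vik, EZ); (NULL, NULL, Xin, HP); (NULL, NULL, NULL, HP)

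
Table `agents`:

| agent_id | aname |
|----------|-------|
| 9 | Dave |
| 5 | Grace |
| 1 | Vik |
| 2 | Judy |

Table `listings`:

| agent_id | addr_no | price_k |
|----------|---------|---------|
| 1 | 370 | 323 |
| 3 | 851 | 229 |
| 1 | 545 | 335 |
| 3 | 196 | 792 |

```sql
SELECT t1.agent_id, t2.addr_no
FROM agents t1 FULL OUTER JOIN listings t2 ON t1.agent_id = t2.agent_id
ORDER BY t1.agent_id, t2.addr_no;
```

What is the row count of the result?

FULL OUTER JOIN keeps every row from both sides; unmatched rows get NULL for the other side's columns.
Matching on t1.agent_id = t2.agent_id.
- t1 row (agent_id=9): no match → kept, t2 columns NULL.
- t1 row (agent_id=5): no match → kept, t2 columns NULL.
- t1 row (agent_id=1): matches 2 t2 row(s) → 2 output row(s).
- t1 row (agent_id=2): no match → kept, t2 columns NULL.
- 2 t2 row(s) had no t1 match → kept, t1 columns NULL.
Total: 2 matched + 5 padded = 7 rows.

7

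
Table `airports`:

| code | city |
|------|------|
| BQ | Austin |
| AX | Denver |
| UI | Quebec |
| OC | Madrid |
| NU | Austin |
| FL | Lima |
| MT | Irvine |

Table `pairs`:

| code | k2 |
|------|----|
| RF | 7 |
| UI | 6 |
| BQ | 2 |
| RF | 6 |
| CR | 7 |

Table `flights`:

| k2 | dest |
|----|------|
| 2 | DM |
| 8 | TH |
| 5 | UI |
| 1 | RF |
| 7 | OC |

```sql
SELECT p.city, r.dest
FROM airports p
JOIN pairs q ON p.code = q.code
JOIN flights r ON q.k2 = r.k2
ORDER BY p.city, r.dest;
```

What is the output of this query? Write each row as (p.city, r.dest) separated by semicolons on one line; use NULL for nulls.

(Austin, DM)

Joins associate left-to-right: airports INNER JOIN pairs on code gives 2 intermediate row(s).
Then INNER JOIN `flights r` on k2: keep only rows whose q.k2 appears in r.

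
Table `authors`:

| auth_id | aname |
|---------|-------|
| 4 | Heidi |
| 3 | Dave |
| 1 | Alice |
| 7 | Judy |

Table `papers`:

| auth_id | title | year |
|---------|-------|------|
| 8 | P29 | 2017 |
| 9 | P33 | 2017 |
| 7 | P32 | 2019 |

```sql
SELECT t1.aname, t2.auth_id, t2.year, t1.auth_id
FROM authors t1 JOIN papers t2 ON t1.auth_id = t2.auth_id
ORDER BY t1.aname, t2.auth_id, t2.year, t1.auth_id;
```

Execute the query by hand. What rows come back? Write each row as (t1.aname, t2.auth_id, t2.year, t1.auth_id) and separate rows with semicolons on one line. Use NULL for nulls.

(Judy, 7, 2019, 7)

INNER JOIN keeps only pairs where the ON condition holds.
Matching on t1.auth_id = t2.auth_id.
- t1 (auth_id=4) has no partner → excluded.
- t1 (auth_id=3) has no partner → excluded.
- t1 (auth_id=1) has no partner → excluded.
- t1 (auth_id=7) pairs with 1 row(s) of t2.
After projecting and ordering:
t1.aname | t2.auth_id | t2.year | t1.auth_id
Judy | 7 | 2019 | 7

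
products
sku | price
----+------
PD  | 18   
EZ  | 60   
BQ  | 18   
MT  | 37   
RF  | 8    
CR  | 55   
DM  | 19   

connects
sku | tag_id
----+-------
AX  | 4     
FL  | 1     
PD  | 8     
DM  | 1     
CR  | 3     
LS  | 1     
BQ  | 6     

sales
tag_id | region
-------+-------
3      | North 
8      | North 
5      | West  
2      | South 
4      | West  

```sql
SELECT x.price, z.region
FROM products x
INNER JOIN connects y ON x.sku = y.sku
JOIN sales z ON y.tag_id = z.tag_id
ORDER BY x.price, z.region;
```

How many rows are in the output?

2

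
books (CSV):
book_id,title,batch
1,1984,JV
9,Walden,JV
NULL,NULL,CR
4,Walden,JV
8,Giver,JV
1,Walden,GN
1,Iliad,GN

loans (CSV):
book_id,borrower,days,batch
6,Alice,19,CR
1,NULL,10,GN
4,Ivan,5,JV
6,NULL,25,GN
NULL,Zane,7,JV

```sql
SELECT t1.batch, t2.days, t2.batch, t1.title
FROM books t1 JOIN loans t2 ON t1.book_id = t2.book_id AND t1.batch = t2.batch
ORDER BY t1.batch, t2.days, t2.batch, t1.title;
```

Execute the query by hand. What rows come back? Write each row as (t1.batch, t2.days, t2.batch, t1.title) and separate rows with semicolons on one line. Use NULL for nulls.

INNER JOIN keeps only pairs where the ON condition holds.
Matching on t1.book_id = t2.book_id AND t1.batch = t2.batch. A NULL in a compared column never satisfies the condition.
- t1[0] book_id=1, batch=JV → no match; dropped.
- t1[1] book_id=9, batch=JV → no match; dropped.
- t1[2] book_id=NULL, batch=CR → no match; dropped.
- t1[3] book_id=4, batch=JV → 1 match(es) in t2 → 1 row(s).
- t1[4] book_id=8, batch=JV → no match; dropped.
- t1[5] book_id=1, batch=GN → 1 match(es) in t2 → 1 row(s).
- t1[6] book_id=1, batch=GN → 1 match(es) in t2 → 1 row(s).
After projecting and ordering:
t1.batch | t2.days | t2.batch | t1.title
GN | 10 | GN | Iliad
GN | 10 | GN | Walden
JV | 5 | JV | Walden

(GN, 10, GN, Iliad); (GN, 10, GN, Walden); (JV, 5, JV, Walden)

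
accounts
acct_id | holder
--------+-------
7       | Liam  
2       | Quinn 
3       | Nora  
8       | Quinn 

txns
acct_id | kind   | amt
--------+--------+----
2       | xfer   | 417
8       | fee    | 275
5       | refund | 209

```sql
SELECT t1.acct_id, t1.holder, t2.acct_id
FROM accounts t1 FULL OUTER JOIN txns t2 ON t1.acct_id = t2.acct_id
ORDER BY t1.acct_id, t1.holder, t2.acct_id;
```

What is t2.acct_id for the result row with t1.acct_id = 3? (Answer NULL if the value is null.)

NULL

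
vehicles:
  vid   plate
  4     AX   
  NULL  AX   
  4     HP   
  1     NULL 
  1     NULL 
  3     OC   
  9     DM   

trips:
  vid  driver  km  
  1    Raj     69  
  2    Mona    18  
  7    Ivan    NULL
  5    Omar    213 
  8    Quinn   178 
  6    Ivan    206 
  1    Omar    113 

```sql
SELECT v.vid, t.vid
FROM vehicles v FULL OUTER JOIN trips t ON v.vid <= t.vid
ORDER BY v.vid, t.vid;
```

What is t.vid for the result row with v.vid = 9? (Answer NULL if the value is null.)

NULL

FULL OUTER JOIN keeps every row from both sides; unmatched rows get NULL for the other side's columns.
Matching on v.vid <= t.vid. A NULL in a compared column never satisfies the condition.
- v (vid=4) pairs with 4 row(s) of t.
- v (vid=NULL) has no partner → padded with NULL.
- v (vid=4) pairs with 4 row(s) of t.
- v (vid=1) pairs with 7 row(s) of t.
- v (vid=1) pairs with 7 row(s) of t.
- v (vid=3) pairs with 4 row(s) of t.
- v (vid=9) has no partner → padded with NULL.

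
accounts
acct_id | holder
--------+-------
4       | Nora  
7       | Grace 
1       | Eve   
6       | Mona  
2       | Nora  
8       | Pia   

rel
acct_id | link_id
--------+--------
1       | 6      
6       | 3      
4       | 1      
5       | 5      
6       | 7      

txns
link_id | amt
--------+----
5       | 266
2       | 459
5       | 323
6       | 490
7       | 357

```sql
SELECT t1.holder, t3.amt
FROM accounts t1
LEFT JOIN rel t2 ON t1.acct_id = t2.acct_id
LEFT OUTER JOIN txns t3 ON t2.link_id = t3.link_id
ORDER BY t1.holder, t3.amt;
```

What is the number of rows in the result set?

Step 1 — t1 LEFT JOIN t2 on acct_id → 7 row(s).
Then LEFT JOIN `txns t3` on link_id: each of those 7 rows is kept; rows whose t2.link_id has no match in t3 get NULL for t3's columns.
Result: 7 row(s).

7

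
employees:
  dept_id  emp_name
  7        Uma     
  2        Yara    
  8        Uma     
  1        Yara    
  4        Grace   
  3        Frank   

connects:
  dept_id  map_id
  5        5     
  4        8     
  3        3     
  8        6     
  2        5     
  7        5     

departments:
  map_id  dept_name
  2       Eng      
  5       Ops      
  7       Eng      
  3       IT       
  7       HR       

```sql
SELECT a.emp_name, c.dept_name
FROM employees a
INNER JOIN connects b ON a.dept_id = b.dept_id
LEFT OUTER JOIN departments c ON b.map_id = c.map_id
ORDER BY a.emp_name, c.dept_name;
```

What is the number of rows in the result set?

5

Joins associate left-to-right: employees INNER JOIN connects on dept_id gives 5 intermediate row(s).
Then LEFT JOIN `departments c` on map_id: each of those 5 rows is kept; rows whose b.map_id has no match in c get NULL for c's columns.
Result: 5 row(s).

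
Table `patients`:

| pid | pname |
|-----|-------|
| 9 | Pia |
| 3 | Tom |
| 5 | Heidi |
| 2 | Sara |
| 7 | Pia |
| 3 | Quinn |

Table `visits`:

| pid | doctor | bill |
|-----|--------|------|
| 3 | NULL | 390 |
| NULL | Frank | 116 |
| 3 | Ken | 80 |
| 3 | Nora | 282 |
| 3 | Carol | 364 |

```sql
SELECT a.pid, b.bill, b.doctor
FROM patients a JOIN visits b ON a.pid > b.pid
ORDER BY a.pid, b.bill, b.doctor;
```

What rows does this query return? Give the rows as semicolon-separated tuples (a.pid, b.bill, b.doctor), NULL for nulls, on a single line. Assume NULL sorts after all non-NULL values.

INNER JOIN keeps only pairs where the ON condition holds.
Matching on a.pid > b.pid. A NULL in a compared column never satisfies the condition.
Matched pairs: 12.

(5, 80, Ken); (5, 282, Nora); (5, 364, Carol); (5, 390, NULL); (7, 80, Ken); (7, 282, Nora); (7, 364, Carol); (7, 390, NULL); (9, 80, Ken); (9, 282, Nora); (9, 364, Carol); (9, 390, NULL)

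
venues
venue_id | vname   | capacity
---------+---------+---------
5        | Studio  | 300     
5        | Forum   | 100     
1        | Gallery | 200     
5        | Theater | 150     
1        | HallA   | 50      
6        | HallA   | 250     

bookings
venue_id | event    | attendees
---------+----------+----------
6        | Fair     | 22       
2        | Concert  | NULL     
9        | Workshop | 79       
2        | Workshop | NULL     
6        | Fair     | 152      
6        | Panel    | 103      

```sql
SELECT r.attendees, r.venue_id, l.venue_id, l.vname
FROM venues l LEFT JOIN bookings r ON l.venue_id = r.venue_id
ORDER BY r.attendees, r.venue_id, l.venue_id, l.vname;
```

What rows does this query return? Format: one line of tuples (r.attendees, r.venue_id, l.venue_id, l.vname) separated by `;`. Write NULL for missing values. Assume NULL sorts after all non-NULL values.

(22, 6, 6, HallA); (103, 6, 6, HallA); (152, 6, 6, HallA); (NULL, NULL, 1, Gallery); (NULL, NULL, 1, HallA); (NULL, NULL, 5, Forum); (NULL, NULL, 5, Studio); (NULL, NULL, 5, Theater)

LEFT JOIN keeps every row from `venues`; unmatched rows get NULL for `bookings`'s columns.
Matching on l.venue_id = r.venue_id.
- l[0] venue_id=5 → no match; kept with NULLs on the r side.
- l[1] venue_id=5 → no match; kept with NULLs on the r side.
- l[2] venue_id=1 → no match; kept with NULLs on the r side.
- l[3] venue_id=5 → no match; kept with NULLs on the r side.
- l[4] venue_id=1 → no match; kept with NULLs on the r side.
- l[5] venue_id=6 → 3 match(es) in r → 3 row(s).
After projecting and ordering:
r.attendees | r.venue_id | l.venue_id | l.vname
22 | 6 | 6 | HallA
103 | 6 | 6 | HallA
152 | 6 | 6 | HallA
NULL | NULL | 1 | Gallery
NULL | NULL | 1 | HallA
NULL | NULL | 5 | Forum
NULL | NULL | 5 | Studio
NULL | NULL | 5 | Theater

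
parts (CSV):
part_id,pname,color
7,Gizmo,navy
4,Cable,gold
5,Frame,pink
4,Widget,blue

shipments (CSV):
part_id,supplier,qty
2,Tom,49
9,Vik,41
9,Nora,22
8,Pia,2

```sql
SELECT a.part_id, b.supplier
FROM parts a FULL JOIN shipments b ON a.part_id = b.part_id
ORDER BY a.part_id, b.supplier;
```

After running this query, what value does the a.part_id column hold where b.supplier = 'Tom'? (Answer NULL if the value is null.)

FULL OUTER JOIN keeps every row from both sides; unmatched rows get NULL for the other side's columns.
Matching on a.part_id = b.part_id.
- part_id=7: no b row matches, row kept with b columns NULL.
- part_id=4: no b row matches, row kept with b columns NULL.
- part_id=5: no b row matches, row kept with b columns NULL.
- part_id=4: no b row matches, row kept with b columns NULL.
- 4 b row(s) had no a match → kept, a columns NULL.

NULL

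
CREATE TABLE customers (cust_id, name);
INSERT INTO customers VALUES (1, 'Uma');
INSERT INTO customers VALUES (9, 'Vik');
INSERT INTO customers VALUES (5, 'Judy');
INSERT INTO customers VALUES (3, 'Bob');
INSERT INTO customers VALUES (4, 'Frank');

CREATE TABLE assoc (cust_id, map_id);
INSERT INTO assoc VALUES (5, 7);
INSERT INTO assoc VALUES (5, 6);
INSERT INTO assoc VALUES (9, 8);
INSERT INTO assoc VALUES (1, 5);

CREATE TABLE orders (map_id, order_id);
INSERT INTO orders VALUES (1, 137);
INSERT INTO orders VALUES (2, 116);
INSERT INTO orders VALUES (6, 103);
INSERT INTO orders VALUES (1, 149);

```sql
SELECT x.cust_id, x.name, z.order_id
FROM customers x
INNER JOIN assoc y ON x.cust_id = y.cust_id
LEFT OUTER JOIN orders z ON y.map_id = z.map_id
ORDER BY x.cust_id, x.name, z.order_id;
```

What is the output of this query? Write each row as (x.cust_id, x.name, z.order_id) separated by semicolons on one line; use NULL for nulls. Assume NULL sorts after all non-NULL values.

(1, Uma, NULL); (5, Judy, 103); (5, Judy, NULL); (9, Vik, NULL)

Evaluate left to right. First `customers x INNER JOIN assoc y` on cust_id: 4 row(s).
Then LEFT JOIN `orders z` on map_id: each of those 4 rows is kept; rows whose y.map_id has no match in z get NULL for z's columns.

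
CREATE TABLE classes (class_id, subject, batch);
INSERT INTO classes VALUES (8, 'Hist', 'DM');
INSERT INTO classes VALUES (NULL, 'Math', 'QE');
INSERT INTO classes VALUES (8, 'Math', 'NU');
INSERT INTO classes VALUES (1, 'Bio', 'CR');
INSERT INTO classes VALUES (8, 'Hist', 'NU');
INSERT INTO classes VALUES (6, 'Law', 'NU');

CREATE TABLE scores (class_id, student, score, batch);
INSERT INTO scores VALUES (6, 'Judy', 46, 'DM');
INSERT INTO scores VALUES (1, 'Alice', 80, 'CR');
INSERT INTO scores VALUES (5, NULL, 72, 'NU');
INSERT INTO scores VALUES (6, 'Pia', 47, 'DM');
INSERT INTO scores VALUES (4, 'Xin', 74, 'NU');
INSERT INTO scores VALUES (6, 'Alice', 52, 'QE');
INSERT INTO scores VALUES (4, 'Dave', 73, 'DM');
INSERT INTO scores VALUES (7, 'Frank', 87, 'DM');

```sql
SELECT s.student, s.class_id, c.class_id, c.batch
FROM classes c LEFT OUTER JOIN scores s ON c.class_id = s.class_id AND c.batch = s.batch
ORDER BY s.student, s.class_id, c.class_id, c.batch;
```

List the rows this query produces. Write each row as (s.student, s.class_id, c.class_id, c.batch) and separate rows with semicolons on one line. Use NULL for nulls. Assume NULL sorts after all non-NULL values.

LEFT JOIN keeps every row from `classes`; unmatched rows get NULL for `scores`'s columns.
Matching on c.class_id = s.class_id AND c.batch = s.batch. A NULL in a compared column never satisfies the condition.
- class_id=8, batch=DM: no s row matches, row kept with s columns NULL.
- class_id=NULL, batch=QE: no s row matches, row kept with s columns NULL.
- class_id=8, batch=NU: no s row matches, row kept with s columns NULL.
- class_id=1, batch=CR: 1 matching s row(s), so 1 row(s) emitted.
- class_id=8, batch=NU: no s row matches, row kept with s columns NULL.
- class_id=6, batch=NU: no s row matches, row kept with s columns NULL.
After projecting and ordering:
s.student | s.class_id | c.class_id | c.batch
Alice | 1 | 1 | CR
NULL | NULL | 6 | NU
NULL | NULL | 8 | DM
NULL | NULL | 8 | NU
NULL | NULL | 8 | NU
NULL | NULL | NULL | QE

(Alice, 1, 1, CR); (NULL, NULL, 6, NU); (NULL, NULL, 8, DM); (NULL, NULL, 8, NU); (NULL, NULL, 8, NU); (NULL, NULL, NULL, QE)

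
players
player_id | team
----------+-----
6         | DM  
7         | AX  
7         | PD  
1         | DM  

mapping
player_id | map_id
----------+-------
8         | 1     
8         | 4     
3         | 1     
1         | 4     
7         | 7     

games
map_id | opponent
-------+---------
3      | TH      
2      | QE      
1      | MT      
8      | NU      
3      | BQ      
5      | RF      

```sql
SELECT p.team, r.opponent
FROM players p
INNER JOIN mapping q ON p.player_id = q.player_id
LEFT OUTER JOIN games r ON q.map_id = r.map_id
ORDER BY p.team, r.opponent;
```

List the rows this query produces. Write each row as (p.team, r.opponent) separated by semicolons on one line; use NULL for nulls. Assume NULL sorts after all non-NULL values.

(AX, NULL); (DM, NULL); (PD, NULL)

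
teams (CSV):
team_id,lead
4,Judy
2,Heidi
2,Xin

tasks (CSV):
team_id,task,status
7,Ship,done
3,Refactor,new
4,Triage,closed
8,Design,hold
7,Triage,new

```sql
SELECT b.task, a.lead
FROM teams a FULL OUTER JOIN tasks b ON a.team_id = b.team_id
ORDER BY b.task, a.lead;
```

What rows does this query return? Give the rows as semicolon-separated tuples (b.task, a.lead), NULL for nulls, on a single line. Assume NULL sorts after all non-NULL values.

(Design, NULL); (Refactor, NULL); (Ship, NULL); (Triage, Judy); (Triage, NULL); (NULL, Heidi); (NULL, Xin)

FULL OUTER JOIN keeps every row from both sides; unmatched rows get NULL for the other side's columns.
Matching on a.team_id = b.team_id.
Matched pairs: 1; unmatched a rows kept: 2; unmatched b rows kept: 4.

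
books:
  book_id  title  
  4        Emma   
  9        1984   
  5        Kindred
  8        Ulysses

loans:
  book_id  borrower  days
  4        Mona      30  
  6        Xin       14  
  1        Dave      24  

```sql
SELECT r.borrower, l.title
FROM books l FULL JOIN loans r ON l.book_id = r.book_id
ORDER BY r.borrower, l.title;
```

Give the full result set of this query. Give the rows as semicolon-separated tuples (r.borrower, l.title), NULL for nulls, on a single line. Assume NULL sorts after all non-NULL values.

FULL OUTER JOIN keeps every row from both sides; unmatched rows get NULL for the other side's columns.
Matching on l.book_id = r.book_id.
- l (book_id=4) pairs with 1 row(s) of r.
- l (book_id=9) has no partner → padded with NULL.
- l (book_id=5) has no partner → padded with NULL.
- l (book_id=8) has no partner → padded with NULL.
- 2 row(s) from r found no l partner → padded with NULL.
After projecting and ordering:
r.borrower | l.title
Dave | NULL
Mona | Emma
Xin | NULL
NULL | 1984
NULL | Kindred
NULL | Ulysses

(Dave, NULL); (Mona, Emma); (Xin, NULL); (NULL, 1984); (NULL, Kindred); (NULL, Ulysses)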